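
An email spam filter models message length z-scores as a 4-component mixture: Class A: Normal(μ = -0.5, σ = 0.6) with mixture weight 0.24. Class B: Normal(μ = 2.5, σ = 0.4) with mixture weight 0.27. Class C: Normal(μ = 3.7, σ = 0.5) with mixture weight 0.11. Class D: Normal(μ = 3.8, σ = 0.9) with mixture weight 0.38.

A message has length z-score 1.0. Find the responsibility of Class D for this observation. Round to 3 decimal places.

0.155

Posterior ∝ prior × likelihood, so P(k | x) ∝ P(Z=k) f_k(x); normalise over all components.
Component likelihoods at x = 1.0:
  f_A = (1/(0.6·√(2π)))·exp(−(1.0−-0.5)²/(2·0.6²)) = 0.664904·exp(-3.12500) = 0.0292138
  f_B = (1/(0.4·√(2π)))·exp(−(1.0−2.5)²/(2·0.4²)) = 0.997356·exp(-7.03125) = 0.000881489
  f_C = (1/(0.5·√(2π)))·exp(−(1.0−3.7)²/(2·0.5²)) = 0.797885·exp(-14.58000) = 3.71472e-07
  f_D = (1/(0.9·√(2π)))·exp(−(1.0−3.8)²/(2·0.9²)) = 0.443269·exp(-4.83951) = 0.00350668
Prior × likelihood for each component:
  P(Z=A)·f_A = 0.24 × 0.0292138 = 0.00701132
  P(Z=B)·f_B = 0.27 × 0.000881489 = 0.000238002
  P(Z=C)·f_C = 0.11 × 3.71472e-07 = 4.0862e-08
  P(Z=D)·f_D = 0.38 × 0.00350668 = 0.00133254
Marginal: 0.00701132 + 0.000238002 + 4.0862e-08 + 0.00133254 = 0.0085819
P(Class D | x) ≈ 0.155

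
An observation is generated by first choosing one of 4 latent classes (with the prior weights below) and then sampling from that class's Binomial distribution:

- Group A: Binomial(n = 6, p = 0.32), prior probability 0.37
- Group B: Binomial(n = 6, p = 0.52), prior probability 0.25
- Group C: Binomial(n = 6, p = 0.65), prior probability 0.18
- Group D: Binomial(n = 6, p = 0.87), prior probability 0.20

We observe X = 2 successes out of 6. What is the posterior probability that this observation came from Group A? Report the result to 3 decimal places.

0.629

The responsibility of component k is w_k f_k(x) divided by Σ_j w_j f_j(x).
Component likelihoods at x = 2 successes out of 6:
  p_A = 0.328418
  p_B = 0.215309
  p_C = 0.0951021
  p_D = 0.00324267
Unnormalised posteriors:
  w_A·p_A = 0.37 × 0.328418 = 0.121515
  w_B·p_B = 0.25 × 0.215309 = 0.0538273
  w_C·p_C = 0.18 × 0.0951021 = 0.0171184
  w_D·p_D = 0.20 × 0.00324267 = 0.000648535
Evidence: 0.121515 + 0.0538273 + 0.0171184 + 0.000648535 = 0.193109
P(Group A | data) = 0.121515 / 0.193109 ≈ 0.629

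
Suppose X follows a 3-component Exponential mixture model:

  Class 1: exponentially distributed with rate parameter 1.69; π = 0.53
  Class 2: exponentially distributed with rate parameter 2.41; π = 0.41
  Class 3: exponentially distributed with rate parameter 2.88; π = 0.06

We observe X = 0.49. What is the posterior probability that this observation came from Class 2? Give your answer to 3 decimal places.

0.412

Apply Bayes' rule: the posterior for each component is proportional to its prior times its likelihood at x.
Evaluate each component's likelihood at the observed value:
  p_1 = 1.69·e^(−1.69·0.49) = 1.69·e^(−0.8281) = 0.738325
  p_2 = 2.41·e^(−2.41·0.49) = 2.41·e^(−1.1809) = 0.739876
  p_3 = 2.88·e^(−2.88·0.49) = 2.88·e^(−1.4112) = 0.702289
Multiply by the mixture weights:
  π_1·p_1 = 0.53 × 0.738325 = 0.391312
  π_2·p_2 = 0.41 × 0.739876 = 0.303349
  π_3·p_3 = 0.06 × 0.702289 = 0.0421374
Normaliser: 0.391312 + 0.303349 + 0.0421374 = 0.736798
P(Class 2 | data) = 0.303349 / 0.736798 ≈ 0.412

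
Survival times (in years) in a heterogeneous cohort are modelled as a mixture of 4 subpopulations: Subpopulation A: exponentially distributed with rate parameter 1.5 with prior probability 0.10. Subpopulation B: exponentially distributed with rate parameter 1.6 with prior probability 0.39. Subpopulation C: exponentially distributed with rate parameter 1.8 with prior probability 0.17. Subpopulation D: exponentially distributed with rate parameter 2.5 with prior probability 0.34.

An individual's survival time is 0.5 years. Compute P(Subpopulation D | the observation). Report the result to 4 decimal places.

0.3386

P(component k | x) = π_k·f_k(x) / marginal(x), where marginal(x) = Σ_j π_j·f_j(x).
Evaluate each component's likelihood at the observed value:
  p_A = 1.5·e^(−1.5·0.5) = 1.5·e^(−0.7500) = 0.70855
  p_B = 1.6·e^(−1.6·0.5) = 1.6·e^(−0.8000) = 0.718926
  p_C = 1.8·e^(−1.8·0.5) = 1.8·e^(−0.9000) = 0.731825
  p_D = 2.5·e^(−2.5·0.5) = 2.5·e^(−1.2500) = 0.716262
Prior × likelihood for each component:
  π_A·p_A = 0.10 × 0.70855 = 0.070855
  π_B·p_B = 0.39 × 0.718926 = 0.280381
  π_C·p_C = 0.17 × 0.731825 = 0.12441
  π_D·p_D = 0.34 × 0.716262 = 0.243529
Evidence: 0.070855 + 0.280381 + 0.12441 + 0.243529 = 0.719176
P(Subpopulation D | x) = 0.243529 / 0.719176 ≈ 0.3386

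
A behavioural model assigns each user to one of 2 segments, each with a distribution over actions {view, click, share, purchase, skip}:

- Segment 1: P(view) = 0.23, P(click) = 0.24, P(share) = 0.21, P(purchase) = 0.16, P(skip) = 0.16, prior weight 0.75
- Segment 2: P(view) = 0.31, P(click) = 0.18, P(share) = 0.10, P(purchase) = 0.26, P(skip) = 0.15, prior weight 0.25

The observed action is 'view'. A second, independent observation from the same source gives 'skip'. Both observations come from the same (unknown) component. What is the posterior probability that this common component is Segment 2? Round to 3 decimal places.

The responsibility of component k is P(Z=k) f_k(x) divided by Σ_j P(Z=j) f_j(x).
Since both observations come from the same component, the likelihood for component k is f_k(x₁)·f_k(x₂).
  p_1 = [0.23] × [0.16] = 0.0368
  p_2 = [0.31] × [0.15] = 0.0465
Prior × likelihood for each component:
  P(Z=1)·p_1 = 0.75 × 0.0368 = 0.0276
  P(Z=2)·p_2 = 0.25 × 0.0465 = 0.011625
Sum: 0.0276 + 0.011625 = 0.039225
So the posterior for Segment 2 is 0.011625 / 0.039225 ≈ 0.296.

0.296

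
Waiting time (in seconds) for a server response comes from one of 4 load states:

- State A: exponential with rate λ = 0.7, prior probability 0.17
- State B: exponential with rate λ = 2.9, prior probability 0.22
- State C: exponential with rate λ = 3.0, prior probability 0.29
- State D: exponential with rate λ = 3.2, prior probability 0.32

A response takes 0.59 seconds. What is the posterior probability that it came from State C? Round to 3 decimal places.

0.298

P(component k | x) = P(Z=k)·f_k(x) / marginal(x), where marginal(x) = Σ_j P(Z=j)·f_j(x).
Component likelihoods at x = 0.59 seconds:
  L_A = 0.7·e^(−0.7·0.59) = 0.7·e^(−0.4130) = 0.463164
  L_B = 2.9·e^(−2.9·0.59) = 2.9·e^(−1.7110) = 0.523987
  L_C = 3.0·e^(−3.0·0.59) = 3.0·e^(−1.7700) = 0.510999
  L_D = 3.2·e^(−3.2·0.59) = 3.2·e^(−1.8880) = 0.484398
Weight by the priors:
  P(Z=A)·L_A = 0.17 × 0.463164 = 0.0787378
  P(Z=B)·L_B = 0.22 × 0.523987 = 0.115277
  P(Z=C)·L_C = 0.29 × 0.510999 = 0.14819
  P(Z=D)·L_D = 0.32 × 0.484398 = 0.155007
Evidence: 0.0787378 + 0.115277 + 0.14819 + 0.155007 = 0.497212
So the posterior for State C is 0.14819 / 0.497212 ≈ 0.298.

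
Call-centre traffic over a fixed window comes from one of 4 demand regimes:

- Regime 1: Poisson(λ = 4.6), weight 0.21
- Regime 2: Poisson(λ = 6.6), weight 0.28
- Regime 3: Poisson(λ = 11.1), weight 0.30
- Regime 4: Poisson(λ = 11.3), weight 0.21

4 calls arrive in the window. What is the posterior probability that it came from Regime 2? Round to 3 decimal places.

0.406

Apply Bayes' rule: the posterior for each component is proportional to its prior times its likelihood at x.
Evaluate each component's likelihood at the observed value:
  L_1 = 0.187528
  L_2 = 0.107553
  L_3 = 0.00955899
  L_4 = 0.00840572
Prior × likelihood for each component:
  w_1·L_1 = 0.21 × 0.187528 = 0.0393808
  w_2·L_2 = 0.28 × 0.107553 = 0.0301147
  w_3·L_3 = 0.30 × 0.00955899 = 0.0028677
  w_4·L_4 = 0.21 × 0.00840572 = 0.0017652
Evidence: 0.0393808 + 0.0301147 + 0.0028677 + 0.0017652 = 0.0741284
So the posterior for Regime 2 is 0.0301147 / 0.0741284 ≈ 0.406.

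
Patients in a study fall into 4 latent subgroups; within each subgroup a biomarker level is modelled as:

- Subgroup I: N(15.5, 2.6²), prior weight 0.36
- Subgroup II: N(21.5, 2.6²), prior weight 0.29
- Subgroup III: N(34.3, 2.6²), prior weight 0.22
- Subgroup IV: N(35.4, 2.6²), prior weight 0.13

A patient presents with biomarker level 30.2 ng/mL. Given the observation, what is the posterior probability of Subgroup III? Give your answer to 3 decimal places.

0.773

Posterior ∝ prior × likelihood, so P(k | x) ∝ π_k f_k(x); normalise over all components.
Evaluate each component's likelihood at the observed value:
  L_I = (1/(2.6·√(2π)))·exp(−(30.2−15.5)²/(2·2.6²)) = 0.153439·exp(-15.98299) = 1.75636e-08
  L_II = (1/(2.6·√(2π)))·exp(−(30.2−21.5)²/(2·2.6²)) = 0.153439·exp(-5.59837) = 0.000568322
  L_III = (1/(2.6·√(2π)))·exp(−(30.2−34.3)²/(2·2.6²)) = 0.153439·exp(-1.24334) = 0.0442547
  L_IV = (1/(2.6·√(2π)))·exp(−(30.2−35.4)²/(2·2.6²)) = 0.153439·exp(-2.00000) = 0.0207658
Multiply by the mixture weights:
  π_I·L_I = 0.36 × 1.75636e-08 = 6.32289e-09
  π_II·L_II = 0.29 × 0.000568322 = 0.000164813
  π_III·L_III = 0.22 × 0.0442547 = 0.00973604
  π_IV·L_IV = 0.13 × 0.0207658 = 0.00269955
Normaliser: 6.32289e-09 + 0.000164813 + 0.00973604 + 0.00269955 = 0.0126004
P(Subgroup III | x) = 0.00973604 / 0.0126004 ≈ 0.773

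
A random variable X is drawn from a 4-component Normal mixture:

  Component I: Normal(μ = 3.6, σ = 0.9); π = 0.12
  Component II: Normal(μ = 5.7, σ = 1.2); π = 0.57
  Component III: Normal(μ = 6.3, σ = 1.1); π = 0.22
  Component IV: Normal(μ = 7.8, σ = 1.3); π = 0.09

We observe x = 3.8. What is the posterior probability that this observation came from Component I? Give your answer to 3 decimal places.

0.462

Posterior ∝ prior × likelihood, so P(k | x) ∝ π_k f_k(x); normalise over all components.
Normal densities:
  f_I = (1/(0.9·√(2π)))·exp(−(3.8−3.6)²/(2·0.9²)) = 0.443269·exp(-0.02469) = 0.432458
  f_II = (1/(1.2·√(2π)))·exp(−(3.8−5.7)²/(2·1.2²)) = 0.332452·exp(-1.25347) = 0.0949189
  f_III = (1/(1.1·√(2π)))·exp(−(3.8−6.3)²/(2·1.1²)) = 0.362675·exp(-2.58264) = 0.0274087
  f_IV = (1/(1.3·√(2π)))·exp(−(3.8−7.8)²/(2·1.3²)) = 0.306879·exp(-4.73373) = 0.00269858
Unnormalised posteriors:
  π_I·f_I = 0.12 × 0.432458 = 0.051895
  π_II·f_II = 0.57 × 0.0949189 = 0.0541038
  π_III·f_III = 0.22 × 0.0274087 = 0.00602992
  π_IV·f_IV = 0.09 × 0.00269858 = 0.000242872
Denominator: 0.051895 + 0.0541038 + 0.00602992 + 0.000242872 = 0.112272
P(Component I | data) = 0.051895 / 0.112272 ≈ 0.462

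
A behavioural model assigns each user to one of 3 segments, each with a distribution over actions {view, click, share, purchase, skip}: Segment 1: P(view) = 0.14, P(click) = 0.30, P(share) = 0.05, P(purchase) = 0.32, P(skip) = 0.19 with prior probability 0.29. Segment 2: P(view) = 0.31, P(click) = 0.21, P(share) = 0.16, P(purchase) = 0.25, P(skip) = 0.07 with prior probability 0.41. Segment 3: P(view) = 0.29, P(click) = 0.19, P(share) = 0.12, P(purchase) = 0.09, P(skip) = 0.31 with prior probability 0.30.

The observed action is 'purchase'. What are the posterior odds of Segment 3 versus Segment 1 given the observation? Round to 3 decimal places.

The posterior odds equal the prior odds times the likelihood ratio: (P(Z=i)/P(Z=j))·(f_i(x)/f_j(x)).
Evaluate each component's likelihood at the observed value:
  f_1 = 0.32
  f_2 = 0.25
  f_3 = 0.09
Posterior odds = (P(Z=3)·f_3) / (P(Z=1)·f_1) = (0.30·0.09) / (0.29·0.32) = 0.027 / 0.0928 ≈ 0.291

0.291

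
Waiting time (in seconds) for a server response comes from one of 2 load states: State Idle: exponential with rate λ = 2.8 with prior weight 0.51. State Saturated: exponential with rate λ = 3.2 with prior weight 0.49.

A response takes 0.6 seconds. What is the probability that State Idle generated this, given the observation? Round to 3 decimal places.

0.537

By Bayes' theorem, P(k | x) = w_k f_k(x) / Σ_j w_j f_j(x).
Component likelihoods at x = 0.6 seconds:
  p_Idle = 0.521847
  p_Saturated = 0.469142
Weight by the priors:
  w_Idle·p_Idle = 0.51 × 0.521847 = 0.266142
  w_Saturated·p_Saturated = 0.49 × 0.469142 = 0.22988
Sum: 0.266142 + 0.22988 = 0.496022
P(State Idle | 0.6 seconds) = 0.266142 / 0.496022 ≈ 0.537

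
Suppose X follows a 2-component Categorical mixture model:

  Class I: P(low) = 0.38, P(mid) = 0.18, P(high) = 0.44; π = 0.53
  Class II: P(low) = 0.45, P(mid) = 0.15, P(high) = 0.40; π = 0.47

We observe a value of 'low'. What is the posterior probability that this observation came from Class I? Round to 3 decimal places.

Posterior ∝ prior × likelihood, so P(k | x) ∝ π_k f_k(x); normalise over all components.
Evaluate each component's likelihood at the observed value:
  f_I = P(low | comp) = 0.38
  f_II = P(low | comp) = 0.45
Multiply by the mixture weights:
  π_I·f_I = 0.53 × 0.38 = 0.2014
  π_II·f_II = 0.47 × 0.45 = 0.2115
Normaliser: 0.2014 + 0.2115 = 0.4129
P(Class I | 'low') = 0.2014 / 0.4129 ≈ 0.488

0.488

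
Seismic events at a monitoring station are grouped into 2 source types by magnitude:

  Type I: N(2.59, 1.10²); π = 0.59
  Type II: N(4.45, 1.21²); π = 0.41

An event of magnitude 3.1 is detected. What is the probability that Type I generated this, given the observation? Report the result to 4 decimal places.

0.7260

By Bayes' theorem, P(k | x) = π_k f_k(x) / Σ_j π_j f_j(x).
Evaluate each component's likelihood at the observed value:
  p_I = (1/(1.10·√(2π)))·exp(−(3.1−2.59)²/(2·1.10²)) = 0.362675·exp(-0.10748) = 0.325716
  p_II = (1/(1.21·√(2π)))·exp(−(3.1−4.45)²/(2·1.21²)) = 0.329704·exp(-0.62240) = 0.176938
Unnormalised posteriors:
  π_I·p_I = 0.59 × 0.325716 = 0.192173
  π_II·p_II = 0.41 × 0.176938 = 0.0725447
Sum: 0.192173 + 0.0725447 = 0.264717
So the posterior for Type I is 0.192173 / 0.264717 ≈ 0.7260.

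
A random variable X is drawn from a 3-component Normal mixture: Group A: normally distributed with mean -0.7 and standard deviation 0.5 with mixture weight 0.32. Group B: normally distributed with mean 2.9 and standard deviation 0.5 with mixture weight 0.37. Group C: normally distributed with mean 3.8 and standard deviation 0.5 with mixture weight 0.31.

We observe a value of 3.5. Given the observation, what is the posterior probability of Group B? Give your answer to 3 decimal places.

By Bayes' theorem, P(k | x) = π_k f_k(x) / Σ_j π_j f_j(x).
Evaluate each component's likelihood at the observed value:
  L_A = 3.80216e-16
  L_B = 0.388372
  L_C = 0.666449
Multiply by the mixture weights:
  π_A·L_A = 0.32 × 3.80216e-16 = 1.21669e-16
  π_B·L_B = 0.37 × 0.388372 = 0.143698
  π_C·L_C = 0.31 × 0.666449 = 0.206599
Evidence: 1.21669e-16 + 0.143698 + 0.206599 = 0.350297
P(Group B | the observation) ≈ 0.410

0.410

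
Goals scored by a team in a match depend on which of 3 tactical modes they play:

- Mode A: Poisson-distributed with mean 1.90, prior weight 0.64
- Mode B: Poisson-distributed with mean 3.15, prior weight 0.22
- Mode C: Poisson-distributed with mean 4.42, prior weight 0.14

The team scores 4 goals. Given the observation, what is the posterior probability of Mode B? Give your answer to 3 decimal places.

Apply Bayes' rule: the posterior for each component is proportional to its prior times its likelihood at x.
Component likelihoods at x = 4 goals:
  p_A = e^(−1.90)·1.90^4/4! = 0.0812164
  p_B = e^(−3.15)·3.15^4/4! = 0.175794
  p_C = e^(−4.42)·4.42^4/4! = 0.19138
Multiply by the mixture weights:
  P(Z=A)·p_A = 0.64 × 0.0812164 = 0.0519785
  P(Z=B)·p_B = 0.22 × 0.175794 = 0.0386746
  P(Z=C)·p_C = 0.14 × 0.19138 = 0.0267932
Sum: 0.0519785 + 0.0386746 + 0.0267932 = 0.117446
Responsibility of Mode B: 0.0386746 / 0.117446 ≈ 0.329

0.329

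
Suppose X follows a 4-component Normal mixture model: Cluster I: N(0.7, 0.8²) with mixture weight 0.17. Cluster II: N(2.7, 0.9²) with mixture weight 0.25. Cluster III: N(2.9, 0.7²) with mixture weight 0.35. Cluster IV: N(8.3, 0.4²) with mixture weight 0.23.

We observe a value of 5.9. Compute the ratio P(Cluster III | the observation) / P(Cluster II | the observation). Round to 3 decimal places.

0.103

Posterior odds = (π_i f_i(x)) / (π_j f_j(x)); the normalising sum cancels.
Normal densities:
  p_I = (1/(0.8·√(2π)))·exp(−(5.9−0.7)²/(2·0.8²)) = 0.498678·exp(-21.12500) = 3.33695e-10
  p_II = (1/(0.9·√(2π)))·exp(−(5.9−2.7)²/(2·0.9²)) = 0.443269·exp(-6.32099) = 0.000797072
  p_III = (1/(0.7·√(2π)))·exp(−(5.9−2.9)²/(2·0.7²)) = 0.569918·exp(-9.18367) = 5.8532e-05
  p_IV = (1/(0.4·√(2π)))·exp(−(5.9−8.3)²/(2·0.4²)) = 0.997356·exp(-18.00000) = 1.51897e-08
2.04862e-05 / 0.000199268 ≈ 0.103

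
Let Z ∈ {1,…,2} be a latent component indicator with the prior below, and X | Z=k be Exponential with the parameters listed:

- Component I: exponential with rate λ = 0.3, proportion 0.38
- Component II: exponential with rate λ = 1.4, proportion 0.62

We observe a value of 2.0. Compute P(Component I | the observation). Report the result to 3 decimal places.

0.542

Posterior ∝ prior × likelihood, so P(k | x) ∝ w_k f_k(x); normalise over all components.
Exponential densities:
  L_I = 0.164643
  L_II = 0.0851341
Unnormalised posteriors:
  w_I·L_I = 0.38 × 0.164643 = 0.0625645
  w_II·L_II = 0.62 × 0.0851341 = 0.0527831
Marginal: 0.0625645 + 0.0527831 = 0.115348
P(Component I | the observation) = 0.0625645 / 0.115348 ≈ 0.542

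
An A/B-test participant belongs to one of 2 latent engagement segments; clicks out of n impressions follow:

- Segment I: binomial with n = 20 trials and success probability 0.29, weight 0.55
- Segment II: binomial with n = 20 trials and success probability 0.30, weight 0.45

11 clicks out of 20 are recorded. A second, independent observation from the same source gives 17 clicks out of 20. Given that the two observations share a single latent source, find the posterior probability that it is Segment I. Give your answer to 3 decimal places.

Apply Bayes' rule: the posterior for each component is proportional to its prior times its likelihood at x.
Since both observations come from the same component, the likelihood for component k is f_k(x₁)·f_k(x₂).
  f_I = [0.00939526] × [2.96105e-07] = 2.78199e-09
  f_II = [0.0120067] × [5.04964e-07] = 6.06293e-09
Weight by the priors:
  π_I·f_I = 0.55 × 2.78199e-09 = 1.53009e-09
  π_II·f_II = 0.45 × 6.06293e-09 = 2.72832e-09
Normaliser: 1.53009e-09 + 2.72832e-09 = 4.25841e-09
P(Segment I | x) ≈ 0.359

0.359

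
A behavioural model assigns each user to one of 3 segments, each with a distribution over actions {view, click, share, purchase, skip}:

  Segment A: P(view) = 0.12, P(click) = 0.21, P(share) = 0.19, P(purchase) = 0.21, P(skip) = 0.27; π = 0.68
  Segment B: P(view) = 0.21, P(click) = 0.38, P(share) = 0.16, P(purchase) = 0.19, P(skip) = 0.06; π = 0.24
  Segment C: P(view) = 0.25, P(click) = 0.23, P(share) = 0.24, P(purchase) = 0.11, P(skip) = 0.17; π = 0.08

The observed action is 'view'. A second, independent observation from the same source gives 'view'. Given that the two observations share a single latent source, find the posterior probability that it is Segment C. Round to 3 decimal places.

The responsibility of component k is P(Z=k) f_k(x) divided by Σ_j P(Z=j) f_j(x).
Since both observations come from the same component, the likelihood for component k is f_k(x₁)·f_k(x₂).
  p_A = [P(view | comp) = 0.12] × [0.12] = 0.0144
  p_B = [P(view | comp) = 0.21] × [0.21] = 0.0441
  p_C = [P(view | comp) = 0.25] × [0.25] = 0.0625
Unnormalised posteriors:
  P(Z=A)·p_A = 0.68 × 0.0144 = 0.009792
  P(Z=B)·p_B = 0.24 × 0.0441 = 0.010584
  P(Z=C)·p_C = 0.08 × 0.0625 = 0.005
Evidence: 0.009792 + 0.010584 + 0.005 = 0.025376
P(Segment C | data) ≈ 0.197

0.197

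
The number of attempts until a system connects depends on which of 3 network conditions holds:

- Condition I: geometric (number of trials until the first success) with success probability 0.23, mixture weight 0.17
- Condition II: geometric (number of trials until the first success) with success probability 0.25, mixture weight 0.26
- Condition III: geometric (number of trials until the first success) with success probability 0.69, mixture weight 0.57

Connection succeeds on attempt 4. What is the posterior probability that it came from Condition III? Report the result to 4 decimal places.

0.2056

By Bayes' theorem, P(k | x) = w_k f_k(x) / Σ_j w_j f_j(x).
Geometric probabilities:
  f_I = 0.23·(1−0.23)^3 = 0.23·0.456533 = 0.105003
  f_II = 0.25·(1−0.25)^3 = 0.25·0.421875 = 0.105469
  f_III = 0.69·(1−0.69)^3 = 0.69·0.029791 = 0.0205558
Weight by the priors:
  w_I·f_I = 0.17 × 0.105003 = 0.0178504
  w_II·f_II = 0.26 × 0.105469 = 0.0274219
  w_III·f_III = 0.57 × 0.0205558 = 0.0117168
Denominator: 0.0178504 + 0.0274219 + 0.0117168 = 0.0569891
P(Condition III | x) ≈ 0.2056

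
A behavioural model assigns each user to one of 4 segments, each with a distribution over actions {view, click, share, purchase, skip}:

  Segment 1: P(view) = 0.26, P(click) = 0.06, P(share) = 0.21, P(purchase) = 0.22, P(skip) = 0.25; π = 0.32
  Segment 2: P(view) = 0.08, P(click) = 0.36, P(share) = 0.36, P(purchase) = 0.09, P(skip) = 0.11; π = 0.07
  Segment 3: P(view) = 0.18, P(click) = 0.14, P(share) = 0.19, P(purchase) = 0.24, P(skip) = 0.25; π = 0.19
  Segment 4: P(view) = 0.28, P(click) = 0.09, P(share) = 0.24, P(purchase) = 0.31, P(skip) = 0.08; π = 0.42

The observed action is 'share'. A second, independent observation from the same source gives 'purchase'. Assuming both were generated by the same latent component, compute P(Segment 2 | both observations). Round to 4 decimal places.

Apply Bayes' rule: the posterior for each component is proportional to its prior times its likelihood at x.
Since both observations come from the same component, the likelihood for component k is f_k(x₁)·f_k(x₂).
  L_1 = [0.21] × [0.22] = 0.0462
  L_2 = [0.36] × [0.09] = 0.0324
  L_3 = [0.19] × [0.24] = 0.0456
  L_4 = [0.24] × [0.31] = 0.0744
Multiply by the mixture weights:
  π_1·L_1 = 0.32 × 0.0462 = 0.014784
  π_2·L_2 = 0.07 × 0.0324 = 0.002268
  π_3·L_3 = 0.19 × 0.0456 = 0.008664
  π_4·L_4 = 0.42 × 0.0744 = 0.031248
Evidence: 0.014784 + 0.002268 + 0.008664 + 0.031248 = 0.056964
Responsibility of Segment 2: 0.002268 / 0.056964 ≈ 0.0398

0.0398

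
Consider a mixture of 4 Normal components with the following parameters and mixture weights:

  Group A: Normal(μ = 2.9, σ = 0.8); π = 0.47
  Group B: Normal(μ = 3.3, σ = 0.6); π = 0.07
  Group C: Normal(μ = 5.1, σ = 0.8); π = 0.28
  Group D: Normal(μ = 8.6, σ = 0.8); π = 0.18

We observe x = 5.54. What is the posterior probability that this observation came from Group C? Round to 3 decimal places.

Apply Bayes' rule: the posterior for each component is proportional to its prior times its likelihood at x.
Component likelihoods at x = 5.54:
  p_A = (1/(0.8·√(2π)))·exp(−(5.54−2.9)²/(2·0.8²)) = 0.498678·exp(-5.44500) = 0.00215321
  p_B = (1/(0.6·√(2π)))·exp(−(5.54−3.3)²/(2·0.6²)) = 0.664904·exp(-6.96889) = 0.000625473
  p_C = (1/(0.8·√(2π)))·exp(−(5.54−5.1)²/(2·0.8²)) = 0.498678·exp(-0.15125) = 0.42868
  p_D = (1/(0.8·√(2π)))·exp(−(5.54−8.6)²/(2·0.8²)) = 0.498678·exp(-7.31531) = 0.000331757
Multiply by the mixture weights:
  π_A·p_A = 0.47 × 0.00215321 = 0.00101201
  π_B·p_B = 0.07 × 0.000625473 = 4.37831e-05
  π_C·p_C = 0.28 × 0.42868 = 0.12003
  π_D·p_D = 0.18 × 0.000331757 = 5.97163e-05
Denominator: 0.00101201 + 4.37831e-05 + 0.12003 + 5.97163e-05 = 0.121146
So the posterior for Group C is 0.12003 / 0.121146 ≈ 0.991.

0.991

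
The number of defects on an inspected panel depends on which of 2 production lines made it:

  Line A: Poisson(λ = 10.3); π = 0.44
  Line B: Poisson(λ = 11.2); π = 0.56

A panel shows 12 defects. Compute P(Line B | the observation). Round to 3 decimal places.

0.586

The responsibility of component k is w_k f_k(x) divided by Σ_j w_j f_j(x).
Component likelihoods at x = 12 defects:
  L_A = 0.10011
  L_B = 0.11122
Multiply by the mixture weights:
  w_A·L_A = 0.44 × 0.10011 = 0.0440483
  w_B·L_B = 0.56 × 0.11122 = 0.0622829
Evidence: 0.0440483 + 0.0622829 = 0.106331
Responsibility of Line B: 0.0622829 / 0.106331 ≈ 0.586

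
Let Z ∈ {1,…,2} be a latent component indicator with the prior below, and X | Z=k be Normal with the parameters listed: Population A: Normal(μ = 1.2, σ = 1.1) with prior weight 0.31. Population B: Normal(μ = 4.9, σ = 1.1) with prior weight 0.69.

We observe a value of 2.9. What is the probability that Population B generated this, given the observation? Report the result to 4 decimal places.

0.5845

Posterior ∝ prior × likelihood, so P(k | x) ∝ π_k f_k(x); normalise over all components.
Normal densities:
  p_A = 0.109869
  p_B = 0.0694505
Unnormalised posteriors:
  π_A·p_A = 0.31 × 0.109869 = 0.0340595
  π_B·p_B = 0.69 × 0.0694505 = 0.0479208
Normaliser: 0.0340595 + 0.0479208 = 0.0819803
P(Population B | data) = 0.0479208 / 0.0819803 ≈ 0.5845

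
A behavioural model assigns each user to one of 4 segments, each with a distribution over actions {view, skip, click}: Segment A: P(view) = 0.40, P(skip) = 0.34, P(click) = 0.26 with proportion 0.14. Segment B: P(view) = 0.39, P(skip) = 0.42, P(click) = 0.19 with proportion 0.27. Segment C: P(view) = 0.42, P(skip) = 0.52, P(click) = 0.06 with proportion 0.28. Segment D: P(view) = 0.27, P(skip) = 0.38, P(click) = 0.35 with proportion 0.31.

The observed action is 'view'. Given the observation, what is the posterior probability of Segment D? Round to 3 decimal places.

P(component k | x) = P(Z=k)·f_k(x) / marginal(x), where marginal(x) = Σ_j P(Z=j)·f_j(x).
Categorical probabilities:
  L_A = P(view | comp) = 0.40
  L_B = P(view | comp) = 0.39
  L_C = P(view | comp) = 0.42
  L_D = P(view | comp) = 0.27
Unnormalised posteriors:
  P(Z=A)·L_A = 0.14 × 0.4 = 0.056
  P(Z=B)·L_B = 0.27 × 0.39 = 0.1053
  P(Z=C)·L_C = 0.28 × 0.42 = 0.1176
  P(Z=D)·L_D = 0.31 × 0.27 = 0.0837
Sum: 0.056 + 0.1053 + 0.1176 + 0.0837 = 0.3626
P(Segment D | 'view') ≈ 0.231

0.231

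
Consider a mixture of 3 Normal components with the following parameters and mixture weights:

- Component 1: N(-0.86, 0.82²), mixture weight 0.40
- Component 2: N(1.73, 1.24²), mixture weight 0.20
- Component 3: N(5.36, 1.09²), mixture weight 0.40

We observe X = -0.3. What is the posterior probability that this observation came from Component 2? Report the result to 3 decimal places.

By Bayes' theorem, P(k | x) = P(Z=k) f_k(x) / Σ_j P(Z=j) f_j(x).
Evaluate each component's likelihood at the observed value:
  p_1 = (1/(0.82·√(2π)))·exp(−(-0.3−-0.86)²/(2·0.82²)) = 0.486515·exp(-0.23319) = 0.38532
  p_2 = (1/(1.24·√(2π)))·exp(−(-0.3−1.73)²/(2·1.24²)) = 0.321728·exp(-1.34004) = 0.0842394
  p_3 = (1/(1.09·√(2π)))·exp(−(-0.3−5.36)²/(2·1.09²)) = 0.366002·exp(-13.48186) = 5.10958e-07
Prior × likelihood for each component:
  P(Z=1)·p_1 = 0.40 × 0.38532 = 0.154128
  P(Z=2)·p_2 = 0.20 × 0.0842394 = 0.0168479
  P(Z=3)·p_3 = 0.40 × 5.10958e-07 = 2.04383e-07
Normaliser: 0.154128 + 0.0168479 + 2.04383e-07 = 0.170976
P(Component 2 | x) ≈ 0.099

0.099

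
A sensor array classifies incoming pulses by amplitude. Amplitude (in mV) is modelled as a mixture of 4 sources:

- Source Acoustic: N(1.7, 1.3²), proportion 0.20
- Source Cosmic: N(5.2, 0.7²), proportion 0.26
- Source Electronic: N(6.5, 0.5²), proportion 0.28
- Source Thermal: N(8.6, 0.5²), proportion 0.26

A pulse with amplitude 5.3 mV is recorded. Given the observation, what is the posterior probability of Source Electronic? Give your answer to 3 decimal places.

0.078

Apply Bayes' rule: the posterior for each component is proportional to its prior times its likelihood at x.
Evaluate each component's likelihood at the observed value:
  f_Acoustic = 0.0066335
  f_Cosmic = 0.564132
  f_Electronic = 0.0447891
  f_Thermal = 2.77336e-10
Multiply by the mixture weights:
  π_Acoustic·f_Acoustic = 0.20 × 0.0066335 = 0.0013267
  π_Cosmic·f_Cosmic = 0.26 × 0.564132 = 0.146674
  π_Electronic·f_Electronic = 0.28 × 0.0447891 = 0.0125409
  π_Thermal·f_Thermal = 0.26 × 2.77336e-10 = 7.21074e-11
Denominator: 0.0013267 + 0.146674 + 0.0125409 + 7.21074e-11 = 0.160542
Responsibility of Source Electronic: 0.0125409 / 0.160542 ≈ 0.078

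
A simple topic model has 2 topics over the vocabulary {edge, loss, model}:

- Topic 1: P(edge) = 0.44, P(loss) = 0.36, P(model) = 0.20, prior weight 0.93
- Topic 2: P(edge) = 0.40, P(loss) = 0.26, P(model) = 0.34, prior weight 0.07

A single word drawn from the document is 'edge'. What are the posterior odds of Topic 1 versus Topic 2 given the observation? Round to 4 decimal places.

14.6143

Posterior odds = (w_i f_i(x)) / (w_j f_j(x)); the normalising sum cancels.
Component likelihoods at x = 'edge':
  f_1 = 0.44
  f_2 = 0.4
Odds = (0.93/0.07) × (0.44/0.4) = 13.2857 × 1.1 ≈ 14.6143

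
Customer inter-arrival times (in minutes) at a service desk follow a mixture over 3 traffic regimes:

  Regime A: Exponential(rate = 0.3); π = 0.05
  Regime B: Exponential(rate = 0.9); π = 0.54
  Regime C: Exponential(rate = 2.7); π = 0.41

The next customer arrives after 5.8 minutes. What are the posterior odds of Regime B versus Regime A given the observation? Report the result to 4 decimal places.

0.9982

The posterior odds equal the prior odds times the likelihood ratio: (w_i/w_j)·(f_i(x)/f_j(x)).
Component likelihoods at x = 5.8 minutes:
  p_A = 0.0526561
  p_B = 0.0048666
  p_C = 4.26886e-07
Odds = (0.54/0.05) × (0.0048666/0.0526561) = 10.8 × 0.0924222 ≈ 0.9982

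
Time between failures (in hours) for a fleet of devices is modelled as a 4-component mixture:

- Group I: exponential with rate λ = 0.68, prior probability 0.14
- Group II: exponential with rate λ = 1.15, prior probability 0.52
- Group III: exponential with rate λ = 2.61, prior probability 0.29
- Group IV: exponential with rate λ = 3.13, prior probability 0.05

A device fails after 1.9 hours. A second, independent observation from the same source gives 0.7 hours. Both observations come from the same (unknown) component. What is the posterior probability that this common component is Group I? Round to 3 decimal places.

Apply Bayes' rule: the posterior for each component is proportional to its prior times its likelihood at x.
Since both observations come from the same component, the likelihood for component k is f_k(x₁)·f_k(x₂).
  L_I = [0.68·e^(−0.68·1.9) = 0.68·e^(−1.2920) = 0.18681] × [0.422459] = 0.0789197
  L_II = [1.15·e^(−1.15·1.9) = 1.15·e^(−2.1850) = 0.129349] × [0.514151] = 0.0665051
  L_III = [2.61·e^(−2.61·1.9) = 2.61·e^(−4.9590) = 0.0183221] × [0.419937] = 0.00769411
  L_IV = [3.13·e^(−3.13·1.9) = 3.13·e^(−5.9470) = 0.00818079] × [0.349949] = 0.00286286
Multiply by the mixture weights:
  π_I·L_I = 0.14 × 0.0789197 = 0.0110488
  π_II·L_II = 0.52 × 0.0665051 = 0.0345827
  π_III·L_III = 0.29 × 0.00769411 = 0.00223129
  π_IV·L_IV = 0.05 × 0.00286286 = 0.000143143
Sum: 0.0110488 + 0.0345827 + 0.00223129 + 0.000143143 = 0.0480059
So the posterior for Group I is 0.0110488 / 0.0480059 ≈ 0.230.

0.230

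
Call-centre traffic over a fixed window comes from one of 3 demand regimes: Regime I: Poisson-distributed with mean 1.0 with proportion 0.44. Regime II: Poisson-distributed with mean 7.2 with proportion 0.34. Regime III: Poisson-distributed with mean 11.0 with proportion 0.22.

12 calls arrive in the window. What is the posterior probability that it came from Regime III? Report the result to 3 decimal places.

P(component k | x) = π_k·f_k(x) / marginal(x), where marginal(x) = Σ_j π_j·f_j(x).
Component likelihoods at x = 12 calls:
  p_I = e^(−1.0)·1.0^12/12! = 7.68013e-10
  p_II = e^(−7.2)·7.2^12/12! = 0.0302505
  p_III = e^(−11.0)·11.0^12/12! = 0.10943
Weight by the priors:
  π_I·p_I = 0.44 × 7.68013e-10 = 3.37926e-10
  π_II·p_II = 0.34 × 0.0302505 = 0.0102852
  π_III·p_III = 0.22 × 0.10943 = 0.0240746
Denominator: 3.37926e-10 + 0.0102852 + 0.0240746 = 0.0343597
So the posterior for Regime III is 0.0240746 / 0.0343597 ≈ 0.701.

0.701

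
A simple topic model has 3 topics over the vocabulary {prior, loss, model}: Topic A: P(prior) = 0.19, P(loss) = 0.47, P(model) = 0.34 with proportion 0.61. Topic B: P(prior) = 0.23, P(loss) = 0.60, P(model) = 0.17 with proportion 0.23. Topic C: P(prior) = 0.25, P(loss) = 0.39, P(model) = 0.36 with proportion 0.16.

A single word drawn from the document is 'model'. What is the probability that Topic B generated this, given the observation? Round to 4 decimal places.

0.1286

The responsibility of component k is w_k f_k(x) divided by Σ_j w_j f_j(x).
Component likelihoods at x = 'model':
  p_A = P(model | comp) = 0.34
  p_B = P(model | comp) = 0.17
  p_C = P(model | comp) = 0.36
Multiply by the mixture weights:
  w_A·p_A = 0.61 × 0.34 = 0.2074
  w_B·p_B = 0.23 × 0.17 = 0.0391
  w_C·p_C = 0.16 × 0.36 = 0.0576
Evidence: 0.2074 + 0.0391 + 0.0576 = 0.3041
Responsibility of Topic B: 0.0391 / 0.3041 ≈ 0.1286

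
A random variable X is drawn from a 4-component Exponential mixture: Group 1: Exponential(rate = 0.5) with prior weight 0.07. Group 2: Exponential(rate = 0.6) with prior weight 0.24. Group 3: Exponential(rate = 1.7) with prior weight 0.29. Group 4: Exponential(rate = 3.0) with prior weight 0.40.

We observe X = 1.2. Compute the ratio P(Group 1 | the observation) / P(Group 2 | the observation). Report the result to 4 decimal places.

0.2740

Only the two components matter; the odds are (π_i f_i(x)) / (π_j f_j(x)).
Component likelihoods at x = 1.2:
  f_1 = 0.5·e^(−0.5·1.2) = 0.5·e^(−0.6000) = 0.274406
  f_2 = 0.6·e^(−0.6·1.2) = 0.6·e^(−0.7200) = 0.292051
  f_3 = 1.7·e^(−1.7·1.2) = 1.7·e^(−2.0400) = 0.221049
  f_4 = 3.0·e^(−3.0·1.2) = 3.0·e^(−3.6000) = 0.0819712
Posterior odds = (π_1·f_1) / (π_2·f_2) = (0.07·0.274406) / (0.24·0.292051) = 0.0192084 / 0.0700923 ≈ 0.2740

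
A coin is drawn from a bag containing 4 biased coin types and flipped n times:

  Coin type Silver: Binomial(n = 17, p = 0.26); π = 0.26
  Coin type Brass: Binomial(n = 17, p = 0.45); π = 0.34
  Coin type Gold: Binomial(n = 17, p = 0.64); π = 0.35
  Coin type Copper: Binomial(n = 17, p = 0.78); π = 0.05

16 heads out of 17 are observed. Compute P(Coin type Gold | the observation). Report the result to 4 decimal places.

The responsibility of component k is π_k f_k(x) divided by Σ_j π_j f_j(x).
Binomial probabilities:
  p_Silver = C(17,16)·0.26^16·0.74^1 = 17·4.36087e-10·0.74 = 5.48598e-09
  p_Brass = C(17,16)·0.45^16·0.55^1 = 17·2.82748e-06·0.55 = 2.6437e-05
  p_Gold = C(17,16)·0.64^16·0.36^1 = 17·0.000792282·0.36 = 0.00484876
  p_Copper = C(17,16)·0.78^16·0.22^1 = 17·0.0187721·0.22 = 0.0702078
Multiply by the mixture weights:
  π_Silver·p_Silver = 0.26 × 5.48598e-09 = 1.42635e-09
  π_Brass·p_Brass = 0.34 × 2.6437e-05 = 8.98857e-06
  π_Gold·p_Gold = 0.35 × 0.00484876 = 0.00169707
  π_Copper·p_Copper = 0.05 × 0.0702078 = 0.00351039
Normaliser: 1.42635e-09 + 8.98857e-06 + 0.00169707 + 0.00351039 = 0.00521645
So the posterior for Coin type Gold is 0.00169707 / 0.00521645 ≈ 0.3253.

0.3253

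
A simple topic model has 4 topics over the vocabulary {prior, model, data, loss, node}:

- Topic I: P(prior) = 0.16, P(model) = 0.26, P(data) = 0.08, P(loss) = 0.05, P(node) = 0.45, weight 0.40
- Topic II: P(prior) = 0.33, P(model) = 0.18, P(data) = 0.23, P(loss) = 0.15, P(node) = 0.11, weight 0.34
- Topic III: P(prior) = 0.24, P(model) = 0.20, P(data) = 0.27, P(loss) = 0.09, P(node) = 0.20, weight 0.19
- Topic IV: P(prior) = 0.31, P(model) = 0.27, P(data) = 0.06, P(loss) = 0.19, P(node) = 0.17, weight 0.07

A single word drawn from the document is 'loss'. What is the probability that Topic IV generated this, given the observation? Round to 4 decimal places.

Posterior ∝ prior × likelihood, so P(k | x) ∝ π_k f_k(x); normalise over all components.
Component likelihoods at x = 'loss':
  f_I = 0.05
  f_II = 0.15
  f_III = 0.09
  f_IV = 0.19
Prior × likelihood for each component:
  π_I·f_I = 0.40 × 0.05 = 0.02
  π_II·f_II = 0.34 × 0.15 = 0.051
  π_III·f_III = 0.19 × 0.09 = 0.0171
  π_IV·f_IV = 0.07 × 0.19 = 0.0133
Denominator: 0.02 + 0.051 + 0.0171 + 0.0133 = 0.1014
P(Topic IV | the observation) ≈ 0.1312

0.1312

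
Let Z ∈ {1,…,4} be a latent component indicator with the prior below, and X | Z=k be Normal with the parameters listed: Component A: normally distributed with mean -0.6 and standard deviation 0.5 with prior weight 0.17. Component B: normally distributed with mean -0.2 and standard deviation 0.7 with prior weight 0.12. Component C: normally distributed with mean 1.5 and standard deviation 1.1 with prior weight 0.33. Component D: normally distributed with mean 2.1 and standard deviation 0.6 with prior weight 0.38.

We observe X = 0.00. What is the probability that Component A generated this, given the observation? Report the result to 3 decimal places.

0.368

Apply Bayes' rule: the posterior for each component is proportional to its prior times its likelihood at x.
Normal densities:
  L_A = 0.388372
  L_B = 0.547124
  L_C = 0.14313
  L_D = 0.00145447
Weight by the priors:
  π_A·L_A = 0.17 × 0.388372 = 0.0660233
  π_B·L_B = 0.12 × 0.547124 = 0.0656549
  π_C·L_C = 0.33 × 0.14313 = 0.047233
  π_D·L_D = 0.38 × 0.00145447 = 0.000552699
Evidence: 0.0660233 + 0.0656549 + 0.047233 + 0.000552699 = 0.179464
P(Component A | the observation) ≈ 0.368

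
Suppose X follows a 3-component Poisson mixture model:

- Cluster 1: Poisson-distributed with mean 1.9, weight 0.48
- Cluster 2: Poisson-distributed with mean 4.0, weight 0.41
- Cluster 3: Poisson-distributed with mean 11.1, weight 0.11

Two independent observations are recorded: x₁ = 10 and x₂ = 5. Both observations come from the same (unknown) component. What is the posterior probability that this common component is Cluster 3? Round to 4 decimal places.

By Bayes' theorem, P(k | x) = P(Z=k) f_k(x) / Σ_j P(Z=j) f_j(x).
Since both observations come from the same component, the likelihood for component k is f_k(x₁)·f_k(x₂).
  p_1 = [2.52705e-05] × [0.0308622] = 7.79903e-07
  p_2 = [0.00529248] × [0.156293] = 0.000827179
  p_3 = [0.118249] × [0.021221] = 0.00250936
Unnormalised posteriors:
  P(Z=1)·p_1 = 0.48 × 7.79903e-07 = 3.74354e-07
  P(Z=2)·p_2 = 0.41 × 0.000827179 = 0.000339144
  P(Z=3)·p_3 = 0.11 × 0.00250936 = 0.00027603
Marginal: 3.74354e-07 + 0.000339144 + 0.00027603 = 0.000615547
Responsibility of Cluster 3: 0.00027603 / 0.000615547 ≈ 0.4484

0.4484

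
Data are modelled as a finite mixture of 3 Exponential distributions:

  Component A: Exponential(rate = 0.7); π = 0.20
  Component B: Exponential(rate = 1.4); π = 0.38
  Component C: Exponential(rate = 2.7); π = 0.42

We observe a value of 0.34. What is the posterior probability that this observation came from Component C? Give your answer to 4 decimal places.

P(component k | x) = P(Z=k)·f_k(x) / marginal(x), where marginal(x) = Σ_j P(Z=j)·f_j(x).
Component likelihoods at x = 0.34:
  f_A = 0.7·e^(−0.7·0.34) = 0.7·e^(−0.2380) = 0.551742
  f_B = 1.4·e^(−1.4·0.34) = 1.4·e^(−0.4760) = 0.869769
  f_C = 2.7·e^(−2.7·0.34) = 2.7·e^(−0.9180) = 1.07816
Weight by the priors:
  P(Z=A)·f_A = 0.20 × 0.551742 = 0.110348
  P(Z=B)·f_B = 0.38 × 0.869769 = 0.330512
  P(Z=C)·f_C = 0.42 × 1.07816 = 0.452825
Sum: 0.110348 + 0.330512 + 0.452825 = 0.893686
So the posterior for Component C is 0.452825 / 0.893686 ≈ 0.5067.

0.5067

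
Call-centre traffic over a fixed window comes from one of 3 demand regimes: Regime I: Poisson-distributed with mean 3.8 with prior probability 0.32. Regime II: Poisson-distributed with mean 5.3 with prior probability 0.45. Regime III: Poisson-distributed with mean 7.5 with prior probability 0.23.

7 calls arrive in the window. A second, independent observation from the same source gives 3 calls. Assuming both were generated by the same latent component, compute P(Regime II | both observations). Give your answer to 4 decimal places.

Apply Bayes' rule: the posterior for each component is proportional to its prior times its likelihood at x.
Since both observations come from the same component, the likelihood for component k is f_k(x₁)·f_k(x₂).
  f_I = [e^(−3.8)·3.8^7/7! = 0.050785] × [0.204588] = 0.01039
  f_II = [e^(−5.3)·5.3^7/7! = 0.116343] × [0.123856] = 0.0144097
  f_III = [e^(−7.5)·7.5^7/7! = 0.146484] × [0.0388887] = 0.00569657
Multiply by the mixture weights:
  π_I·f_I = 0.32 × 0.01039 = 0.0033248
  π_II·f_II = 0.45 × 0.0144097 = 0.00648437
  π_III·f_III = 0.23 × 0.00569657 = 0.00131021
Sum: 0.0033248 + 0.00648437 + 0.00131021 = 0.0111194
So the posterior for Regime II is 0.00648437 / 0.0111194 ≈ 0.5832.

0.5832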